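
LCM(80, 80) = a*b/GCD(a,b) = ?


GCD(80, 80) = 80
LCM = 80*80/80 = 6400/80 = 80

LCM = 80


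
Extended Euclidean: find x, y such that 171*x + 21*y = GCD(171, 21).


Tabular extended Euclidean (each row: r = 171*s + 21*t):
r=171, s=1, t=0
r=21, s=0, t=1
q=8: r=3, s=1, t=-8   [171*(1) + 21*(-8) = 3]
q=7: r=0, s=-7, t=57   [171*(-7) + 21*(57) = 0]
GCD = 3; from the row with r=3: x=1, y=-8
Check: 171*(1) + 21*(-8) = 171 - 168 = 3

GCD = 3, x = 1, y = -8


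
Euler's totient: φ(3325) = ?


3325 = 5^2 × 7 × 19
Prime factors: 5, 7, 19
φ(3325) = 3325 × (1-1/5) × (1-1/7) × (1-1/19)
= 3325 × 4/5 × 6/7 × 18/19 = 2160

φ(3325) = 2160


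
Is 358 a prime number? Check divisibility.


358 / 2 = 179 (exact division)
358 is NOT prime.

No, 358 is not prime


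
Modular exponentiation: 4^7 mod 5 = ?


4^1 mod 5 = 4
4^2 mod 5 = 1
4^3 mod 5 = 4
4^4 mod 5 = 1
4^5 mod 5 = 4
4^6 mod 5 = 1
4^7 mod 5 = 4


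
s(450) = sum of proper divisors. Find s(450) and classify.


Proper divisors: 1, 2, 3, 5, 6, 9, 10, 15, 18, 25, 30, 45, 50, 75, 90, 150, 225
Sum = 1 + 2 + 3 + 5 + 6 + 9 + 10 + 15 + 18 + 25 + 30 + 45 + 50 + 75 + 90 + 150 + 225 = 759
759 > 450 → abundant

s(450) = 759 (abundant)


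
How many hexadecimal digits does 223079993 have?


223079993 in base 16 = D4BEE39
Number of digits = 7

7 digits (base 16)


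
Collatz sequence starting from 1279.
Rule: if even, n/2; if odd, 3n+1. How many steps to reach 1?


1279 → 3838 → 1919 → 5758 → 2879 → 8638 → 4319 → 12958 → 6479 → 19438 → 9719 → 29158 → 14579 → 43738 → 21869 → 65608 → 32804 → 16402 → 8201 → 24604 → 12302 → 6151 → 18454 → 9227 → 27682 → 13841 → 41524 → 20762 → 10381 → 31144 → 15572 → 7786 → 3893 → 11680 → 5840 → 2920 → 1460 → 730 → 365 → 1096 → 548 → 274 → 137 → 412 → 206 → 103 → 310 → 155 → 466 → 233 → 700 → 350 → 175 → 526 → 263 → 790 → 395 → 1186 → 593 → 1780 → 890 → 445 → 1336 → 668 → 334 → 167 → 502 → 251 → 754 → 377 → 1132 → 566 → 283 → 850 → 425 → 1276 → 638 → 319 → 958 → 479 → 1438 → 719 → 2158 → 1079 → 3238 → 1619 → 4858 → 2429 → 7288 → 3644 → 1822 → 911 → 2734 → 1367 → 4102 → 2051 → 6154 → 3077 → 9232 → 4616 → 2308 → 1154 → 577 → 1732 → 866 → 433 → 1300 → 650 → 325 → 976 → 488 → 244 → 122 → 61 → 184 → 92 → 46 → 23 → 70 → 35 → 106 → 53 → 160 → 80 → 40 → 20 → 10 → 5 → 16 → 8 → 4 → 2 → 1
Total steps = 132

132 steps


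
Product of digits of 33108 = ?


3 × 3 × 1 × 0 × 8 = 0


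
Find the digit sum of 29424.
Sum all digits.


2 + 9 + 4 + 2 + 4 = 21


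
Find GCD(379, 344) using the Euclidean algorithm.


379 = 1 * 344 + 35
344 = 9 * 35 + 29
35 = 1 * 29 + 6
29 = 4 * 6 + 5
6 = 1 * 5 + 1
5 = 5 * 1 + 0
GCD = 1


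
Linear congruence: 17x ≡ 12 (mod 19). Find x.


GCD(17, 19) = 1, unique solution
a^(-1) mod 19 = 9
x = 9 * 12 mod 19 = 13

x ≡ 13 (mod 19)


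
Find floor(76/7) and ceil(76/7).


76/7 = 10.8571
floor = 10
ceil = 11

floor = 10, ceil = 11


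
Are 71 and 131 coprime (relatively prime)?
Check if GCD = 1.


Euclidean algorithm:
131 = 1 * 71 + 60
71 = 1 * 60 + 11
60 = 5 * 11 + 5
11 = 2 * 5 + 1
5 = 5 * 1 + 0
GCD(71, 131) = 1

Yes, coprime (GCD = 1)


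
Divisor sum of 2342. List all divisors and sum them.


Divisors of 2342: 1, 2, 1171, 2342
Sum = 1 + 2 + 1171 + 2342 = 3516

σ(2342) = 3516


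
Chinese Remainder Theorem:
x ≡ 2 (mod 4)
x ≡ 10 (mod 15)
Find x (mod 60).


M = 4*15 = 60
M1 = M/4 = 15, M2 = M/15 = 4
M1^(-1) mod 4 = 3, M2^(-1) mod 15 = 4
x = 2*15*3 + 10*4*4 = 250
250 mod 60 = 10
Check: 10 mod 4 = 2 ✓, 10 mod 15 = 10 ✓

x ≡ 10 (mod 60)


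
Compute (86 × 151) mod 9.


86 × 151 = 12986
12986 mod 9 = 8


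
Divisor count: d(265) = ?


265 = 5^1 × 53^1
d(265) = (1+1) × (1+1) = 4

4 divisors


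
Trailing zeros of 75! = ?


floor(75/5) = 15
floor(75/25) = 3
Total = 18

18 trailing zeros


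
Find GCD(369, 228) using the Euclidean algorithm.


369 = 1 * 228 + 141
228 = 1 * 141 + 87
141 = 1 * 87 + 54
87 = 1 * 54 + 33
54 = 1 * 33 + 21
33 = 1 * 21 + 12
21 = 1 * 12 + 9
12 = 1 * 9 + 3
9 = 3 * 3 + 0
GCD = 3


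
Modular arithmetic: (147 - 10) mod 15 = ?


147 - 10 = 137
137 mod 15 = 2


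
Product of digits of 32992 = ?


3 × 2 × 9 × 9 × 2 = 972


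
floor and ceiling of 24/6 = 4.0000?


24/6 = 4.0000
floor = 4
ceil = 4

floor = 4, ceil = 4


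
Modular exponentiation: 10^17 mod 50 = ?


10^1 mod 50 = 10
10^2 mod 50 = 0
10^3 mod 50 = 0
10^4 mod 50 = 0
10^5 mod 50 = 0
10^6 mod 50 = 0
10^7 mod 50 = 0
10^8 mod 50 = 0
10^9 mod 50 = 0
10^10 mod 50 = 0
10^11 mod 50 = 0
10^12 mod 50 = 0
10^13 mod 50 = 0
10^14 mod 50 = 0
10^15 mod 50 = 0
10^16 mod 50 = 0
10^17 mod 50 = 0


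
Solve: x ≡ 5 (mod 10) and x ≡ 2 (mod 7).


M = 10*7 = 70
M1 = M/10 = 7, M2 = M/7 = 10
M1^(-1) mod 10 = 3, M2^(-1) mod 7 = 5
x = 5*7*3 + 2*10*5 = 205
205 mod 70 = 65
Check: 65 mod 10 = 5 ✓, 65 mod 7 = 2 ✓

x ≡ 65 (mod 70)


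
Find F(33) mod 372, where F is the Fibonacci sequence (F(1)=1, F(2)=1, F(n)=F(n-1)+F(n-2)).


F(k) mod 372 for k=1..33:
1, 1, 2, 3, 5, 8, 13, 21, 34, 55, 89, 144, 233, 5, 238, 243, 109, 352, 89, 69, 158, 227, 13, 240, 253, 121, 2, 123, 125, 248, 1, 249, 250
F(33) mod 372 = 250


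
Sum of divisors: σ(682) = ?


Divisors of 682: 1, 2, 11, 22, 31, 62, 341, 682
Sum = 1 + 2 + 11 + 22 + 31 + 62 + 341 + 682 = 1152

σ(682) = 1152


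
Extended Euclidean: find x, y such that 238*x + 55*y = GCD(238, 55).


Tabular extended Euclidean (each row: r = 238*s + 55*t):
r=238, s=1, t=0
r=55, s=0, t=1
q=4: r=18, s=1, t=-4   [238*(1) + 55*(-4) = 18]
q=3: r=1, s=-3, t=13   [238*(-3) + 55*(13) = 1]
q=18: r=0, s=55, t=-238   [238*(55) + 55*(-238) = 0]
GCD = 1; from the row with r=1: x=-3, y=13
Check: 238*(-3) + 55*(13) = -714 + 715 = 1

GCD = 1, x = -3, y = 13


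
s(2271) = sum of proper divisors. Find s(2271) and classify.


Proper divisors: 1, 3, 757
Sum = 1 + 3 + 757 = 761
761 < 2271 → deficient

s(2271) = 761 (deficient)


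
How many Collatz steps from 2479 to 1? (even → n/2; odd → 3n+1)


2479 → 7438 → 3719 → 11158 → 5579 → 16738 → 8369 → 25108 → 12554 → 6277 → 18832 → 9416 → 4708 → 2354 → 1177 → 3532 → 1766 → 883 → 2650 → 1325 → 3976 → 1988 → 994 → 497 → 1492 → 746 → 373 → 1120 → 560 → 280 → 140 → 70 → 35 → 106 → 53 → 160 → 80 → 40 → 20 → 10 → 5 → 16 → 8 → 4 → 2 → 1
Total steps = 45

45 steps


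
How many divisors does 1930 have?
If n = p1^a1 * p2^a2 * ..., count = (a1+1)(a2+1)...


1930 = 2^1 × 5^1 × 193^1
d(1930) = (1+1) × (1+1) × (1+1) = 8

8 divisors


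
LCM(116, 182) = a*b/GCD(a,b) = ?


GCD(116, 182) = 2
LCM = 116*182/2 = 21112/2 = 10556

LCM = 10556


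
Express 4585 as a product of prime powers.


4585 / 5 = 917
917 / 7 = 131
131 / 131 = 1
4585 = 5 × 7 × 131


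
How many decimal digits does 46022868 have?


46022868 has 8 digits in base 10
floor(log10(46022868)) + 1 = floor(7.6630) + 1 = 8

8 digits (base 10)


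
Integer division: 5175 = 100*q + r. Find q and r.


5175 = 100 * 51 + 75
Check: 5100 + 75 = 5175

q = 51, r = 75


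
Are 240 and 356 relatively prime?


Euclidean algorithm:
356 = 1 * 240 + 116
240 = 2 * 116 + 8
116 = 14 * 8 + 4
8 = 2 * 4 + 0
GCD(240, 356) = 4

No, not coprime (GCD = 4)


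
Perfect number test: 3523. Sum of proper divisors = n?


Proper divisors of 3523: 1, 13, 271
Sum = 1 + 13 + 271 = 285

No, 3523 is not perfect (285 ≠ 3523)


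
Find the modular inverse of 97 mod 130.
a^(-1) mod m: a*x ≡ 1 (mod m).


Use the extended Euclidean algorithm on (130, 97); each row r = 130*s + 97*t:
r=130, s=1, t=0
r=97, s=0, t=1
q=1: r=33, s=1, t=-1   [130*(1) + 97*(-1) = 33]
q=2: r=31, s=-2, t=3   [130*(-2) + 97*(3) = 31]
q=1: r=2, s=3, t=-4   [130*(3) + 97*(-4) = 2]
q=15: r=1, s=-47, t=63   [130*(-47) + 97*(63) = 1]
q=2: r=0, s=97, t=-130   [130*(97) + 97*(-130) = 0]
GCD = 1 with t = 63, so 97*(63) ≡ 1 (mod 130)
Inverse = 63 mod 130 = 63
Check: 97 * 63 = 6111 ≡ 1 (mod 130)

97^(-1) ≡ 63 (mod 130)


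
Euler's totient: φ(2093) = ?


2093 = 7 × 13 × 23
Prime factors: 7, 13, 23
φ(2093) = 2093 × (1-1/7) × (1-1/13) × (1-1/23)
= 2093 × 6/7 × 12/13 × 22/23 = 1584

φ(2093) = 1584


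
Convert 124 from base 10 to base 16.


124 (base 10) = 124 (decimal)
124 (decimal) = 7C (base 16)


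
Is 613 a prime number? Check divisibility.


Check divisors up to sqrt(613) = 24.7588
No divisors found.
613 is prime.

Yes, 613 is prime


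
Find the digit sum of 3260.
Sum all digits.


3 + 2 + 6 + 0 = 11


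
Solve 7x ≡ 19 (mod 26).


GCD(7, 26) = 1, unique solution
a^(-1) mod 26 = 15
x = 15 * 19 mod 26 = 25

x ≡ 25 (mod 26)


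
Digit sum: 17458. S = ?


1 + 7 + 4 + 5 + 8 = 25


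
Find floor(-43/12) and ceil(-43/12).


-43/12 = -3.5833
floor = -4
ceil = -3

floor = -4, ceil = -3


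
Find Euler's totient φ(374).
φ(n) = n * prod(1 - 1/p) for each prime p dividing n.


374 = 2 × 11 × 17
Prime factors: 2, 11, 17
φ(374) = 374 × (1-1/2) × (1-1/11) × (1-1/17)
= 374 × 1/2 × 10/11 × 16/17 = 160

φ(374) = 160


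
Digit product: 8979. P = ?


8 × 9 × 7 × 9 = 4536


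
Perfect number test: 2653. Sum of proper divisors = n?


Proper divisors of 2653: 1, 7, 379
Sum = 1 + 7 + 379 = 387

No, 2653 is not perfect (387 ≠ 2653)


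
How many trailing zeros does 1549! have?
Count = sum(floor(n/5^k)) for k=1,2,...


floor(1549/5) = 309
floor(1549/25) = 61
floor(1549/125) = 12
floor(1549/625) = 2
Total = 384

384 trailing zeros


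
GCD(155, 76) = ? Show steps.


155 = 2 * 76 + 3
76 = 25 * 3 + 1
3 = 3 * 1 + 0
GCD = 1


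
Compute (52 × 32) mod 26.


52 × 32 = 1664
1664 mod 26 = 0


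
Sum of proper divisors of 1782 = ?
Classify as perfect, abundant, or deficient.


Proper divisors: 1, 2, 3, 6, 9, 11, 18, 22, 27, 33, 54, 66, 81, 99, 162, 198, 297, 594, 891
Sum = 1 + 2 + 3 + 6 + 9 + 11 + 18 + 22 + 27 + 33 + 54 + 66 + 81 + 99 + 162 + 198 + 297 + 594 + 891 = 2574
2574 > 1782 → abundant

s(1782) = 2574 (abundant)


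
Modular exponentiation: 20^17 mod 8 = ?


20^1 mod 8 = 4
20^2 mod 8 = 0
20^3 mod 8 = 0
20^4 mod 8 = 0
20^5 mod 8 = 0
20^6 mod 8 = 0
20^7 mod 8 = 0
20^8 mod 8 = 0
20^9 mod 8 = 0
20^10 mod 8 = 0
20^11 mod 8 = 0
20^12 mod 8 = 0
20^13 mod 8 = 0
20^14 mod 8 = 0
20^15 mod 8 = 0
20^16 mod 8 = 0
20^17 mod 8 = 0


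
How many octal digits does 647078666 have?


647078666 in base 8 = 4644321412
Number of digits = 10

10 digits (base 8)


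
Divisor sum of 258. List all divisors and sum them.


Divisors of 258: 1, 2, 3, 6, 43, 86, 129, 258
Sum = 1 + 2 + 3 + 6 + 43 + 86 + 129 + 258 = 528

σ(258) = 528


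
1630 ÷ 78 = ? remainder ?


1630 = 78 * 20 + 70
Check: 1560 + 70 = 1630

q = 20, r = 70


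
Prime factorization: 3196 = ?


3196 / 2 = 1598
1598 / 2 = 799
799 / 17 = 47
47 / 47 = 1
3196 = 2^2 × 17 × 47


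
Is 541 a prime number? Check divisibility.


Check divisors up to sqrt(541) = 23.2594
No divisors found.
541 is prime.

Yes, 541 is prime


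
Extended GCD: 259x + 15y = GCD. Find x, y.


Tabular extended Euclidean (each row: r = 259*s + 15*t):
r=259, s=1, t=0
r=15, s=0, t=1
q=17: r=4, s=1, t=-17   [259*(1) + 15*(-17) = 4]
q=3: r=3, s=-3, t=52   [259*(-3) + 15*(52) = 3]
q=1: r=1, s=4, t=-69   [259*(4) + 15*(-69) = 1]
q=3: r=0, s=-15, t=259   [259*(-15) + 15*(259) = 0]
GCD = 1; from the row with r=1: x=4, y=-69
Check: 259*(4) + 15*(-69) = 1036 - 1035 = 1

GCD = 1, x = 4, y = -69


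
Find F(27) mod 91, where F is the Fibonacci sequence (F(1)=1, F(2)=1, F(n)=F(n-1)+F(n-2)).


F(k) mod 91 for k=1..27:
1, 1, 2, 3, 5, 8, 13, 21, 34, 55, 89, 53, 51, 13, 64, 77, 50, 36, 86, 31, 26, 57, 83, 49, 41, 90, 40
F(27) mod 91 = 40


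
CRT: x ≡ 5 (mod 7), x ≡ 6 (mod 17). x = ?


M = 7*17 = 119
M1 = M/7 = 17, M2 = M/17 = 7
M1^(-1) mod 7 = 5, M2^(-1) mod 17 = 5
x = 5*17*5 + 6*7*5 = 635
635 mod 119 = 40
Check: 40 mod 7 = 5 ✓, 40 mod 17 = 6 ✓

x ≡ 40 (mod 119)


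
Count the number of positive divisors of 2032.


2032 = 2^4 × 127^1
d(2032) = (4+1) × (1+1) = 10

10 divisors


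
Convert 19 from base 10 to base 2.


19 (base 10) = 19 (decimal)
19 (decimal) = 10011 (base 2)


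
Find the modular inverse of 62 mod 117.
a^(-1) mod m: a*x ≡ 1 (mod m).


Use the extended Euclidean algorithm on (117, 62); each row r = 117*s + 62*t:
r=117, s=1, t=0
r=62, s=0, t=1
q=1: r=55, s=1, t=-1   [117*(1) + 62*(-1) = 55]
q=1: r=7, s=-1, t=2   [117*(-1) + 62*(2) = 7]
q=7: r=6, s=8, t=-15   [117*(8) + 62*(-15) = 6]
q=1: r=1, s=-9, t=17   [117*(-9) + 62*(17) = 1]
q=6: r=0, s=62, t=-117   [117*(62) + 62*(-117) = 0]
GCD = 1 with t = 17, so 62*(17) ≡ 1 (mod 117)
Inverse = 17 mod 117 = 17
Check: 62 * 17 = 1054 ≡ 1 (mod 117)

62^(-1) ≡ 17 (mod 117)


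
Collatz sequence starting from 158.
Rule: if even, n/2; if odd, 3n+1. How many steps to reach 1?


158 → 79 → 238 → 119 → 358 → 179 → 538 → 269 → 808 → 404 → 202 → 101 → 304 → 152 → 76 → 38 → 19 → 58 → 29 → 88 → 44 → 22 → 11 → 34 → 17 → 52 → 26 → 13 → 40 → 20 → 10 → 5 → 16 → 8 → 4 → 2 → 1
Total steps = 36

36 steps


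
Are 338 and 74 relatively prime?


Euclidean algorithm:
338 = 4 * 74 + 42
74 = 1 * 42 + 32
42 = 1 * 32 + 10
32 = 3 * 10 + 2
10 = 5 * 2 + 0
GCD(338, 74) = 2

No, not coprime (GCD = 2)


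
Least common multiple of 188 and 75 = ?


GCD(188, 75) = 1
LCM = 188*75/1 = 14100/1 = 14100

LCM = 14100


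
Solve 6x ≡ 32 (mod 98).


GCD(6, 98) = 2 divides 32
Divide: 3x ≡ 16 (mod 49)
x ≡ 38 (mod 49)


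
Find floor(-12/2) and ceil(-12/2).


-12/2 = -6.0000
floor = -6
ceil = -6

floor = -6, ceil = -6


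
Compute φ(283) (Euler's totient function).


283 = 283
Prime factors: 283
φ(283) = 283 × (1-1/283)
= 283 × 282/283 = 282

φ(283) = 282


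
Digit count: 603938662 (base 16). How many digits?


603938662 in base 16 = 23FF5F66
Number of digits = 8

8 digits (base 16)


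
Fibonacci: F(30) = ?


Sequence: 1, 1, 2, 3, 5, 8, 13, 21, 34, 55, 89, 144, 233, 377, 610, 987, 1597, 2584, 4181, 6765, 10946, 17711, 28657, 46368, 75025, 121393, 196418, 317811, 514229, 832040
F(30) = 832040


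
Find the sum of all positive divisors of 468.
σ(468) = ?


Divisors of 468: 1, 2, 3, 4, 6, 9, 12, 13, 18, 26, 36, 39, 52, 78, 117, 156, 234, 468
Sum = 1 + 2 + 3 + 4 + 6 + 9 + 12 + 13 + 18 + 26 + 36 + 39 + 52 + 78 + 117 + 156 + 234 + 468 = 1274

σ(468) = 1274


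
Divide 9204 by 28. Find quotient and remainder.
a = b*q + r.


9204 = 28 * 328 + 20
Check: 9184 + 20 = 9204

q = 328, r = 20


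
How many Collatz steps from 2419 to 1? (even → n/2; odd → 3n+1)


2419 → 7258 → 3629 → 10888 → 5444 → 2722 → 1361 → 4084 → 2042 → 1021 → 3064 → 1532 → 766 → 383 → 1150 → 575 → 1726 → 863 → 2590 → 1295 → 3886 → 1943 → 5830 → 2915 → 8746 → 4373 → 13120 → 6560 → 3280 → 1640 → 820 → 410 → 205 → 616 → 308 → 154 → 77 → 232 → 116 → 58 → 29 → 88 → 44 → 22 → 11 → 34 → 17 → 52 → 26 → 13 → 40 → 20 → 10 → 5 → 16 → 8 → 4 → 2 → 1
Total steps = 58

58 steps


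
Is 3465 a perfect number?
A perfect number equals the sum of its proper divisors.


Proper divisors of 3465: 1, 3, 5, 7, 9, 11, 15, 21, 33, 35, 45, 55, 63, 77, 99, 105, 165, 231, 315, 385, 495, 693, 1155
Sum = 1 + 3 + 5 + 7 + 9 + 11 + 15 + 21 + 33 + 35 + 45 + 55 + 63 + 77 + 99 + 105 + 165 + 231 + 315 + 385 + 495 + 693 + 1155 = 4023

No, 3465 is not perfect (4023 ≠ 3465)


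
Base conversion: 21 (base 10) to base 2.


21 (base 10) = 21 (decimal)
21 (decimal) = 10101 (base 2)


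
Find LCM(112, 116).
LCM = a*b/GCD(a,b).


GCD(112, 116) = 4
LCM = 112*116/4 = 12992/4 = 3248

LCM = 3248


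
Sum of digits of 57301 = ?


5 + 7 + 3 + 0 + 1 = 16


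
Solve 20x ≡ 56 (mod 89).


GCD(20, 89) = 1, unique solution
a^(-1) mod 89 = 49
x = 49 * 56 mod 89 = 74

x ≡ 74 (mod 89)


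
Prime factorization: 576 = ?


576 / 2 = 288
288 / 2 = 144
144 / 2 = 72
72 / 2 = 36
36 / 2 = 18
18 / 2 = 9
9 / 3 = 3
3 / 3 = 1
576 = 2^6 × 3^2


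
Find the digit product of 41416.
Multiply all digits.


4 × 1 × 4 × 1 × 6 = 96


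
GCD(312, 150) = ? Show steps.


312 = 2 * 150 + 12
150 = 12 * 12 + 6
12 = 2 * 6 + 0
GCD = 6


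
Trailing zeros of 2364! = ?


floor(2364/5) = 472
floor(2364/25) = 94
floor(2364/125) = 18
floor(2364/625) = 3
Total = 587

587 trailing zeros


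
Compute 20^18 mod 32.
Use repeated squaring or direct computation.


20^1 mod 32 = 20
20^2 mod 32 = 16
20^3 mod 32 = 0
20^4 mod 32 = 0
20^5 mod 32 = 0
20^6 mod 32 = 0
20^7 mod 32 = 0
20^8 mod 32 = 0
20^9 mod 32 = 0
20^10 mod 32 = 0
20^11 mod 32 = 0
20^12 mod 32 = 0
20^13 mod 32 = 0
20^14 mod 32 = 0
20^15 mod 32 = 0
20^16 mod 32 = 0
20^17 mod 32 = 0
20^18 mod 32 = 0


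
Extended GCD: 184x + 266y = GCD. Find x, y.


Tabular extended Euclidean (each row: r = 184*s + 266*t):
r=184, s=1, t=0
r=266, s=0, t=1
q=0: r=184, s=1, t=0   [184*(1) + 266*(0) = 184]
q=1: r=82, s=-1, t=1   [184*(-1) + 266*(1) = 82]
q=2: r=20, s=3, t=-2   [184*(3) + 266*(-2) = 20]
q=4: r=2, s=-13, t=9   [184*(-13) + 266*(9) = 2]
q=10: r=0, s=133, t=-92   [184*(133) + 266*(-92) = 0]
GCD = 2; from the row with r=2: x=-13, y=9
Check: 184*(-13) + 266*(9) = -2392 + 2394 = 2

GCD = 2, x = -13, y = 9


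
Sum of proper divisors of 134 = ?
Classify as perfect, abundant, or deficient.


Proper divisors: 1, 2, 67
Sum = 1 + 2 + 67 = 70
70 < 134 → deficient

s(134) = 70 (deficient)


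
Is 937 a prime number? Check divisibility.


Check divisors up to sqrt(937) = 30.6105
No divisors found.
937 is prime.

Yes, 937 is prime


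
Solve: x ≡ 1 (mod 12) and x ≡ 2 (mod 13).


M = 12*13 = 156
M1 = M/12 = 13, M2 = M/13 = 12
M1^(-1) mod 12 = 1, M2^(-1) mod 13 = 12
x = 1*13*1 + 2*12*12 = 301
301 mod 156 = 145
Check: 145 mod 12 = 1 ✓, 145 mod 13 = 2 ✓

x ≡ 145 (mod 156)


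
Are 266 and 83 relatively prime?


Euclidean algorithm:
266 = 3 * 83 + 17
83 = 4 * 17 + 15
17 = 1 * 15 + 2
15 = 7 * 2 + 1
2 = 2 * 1 + 0
GCD(266, 83) = 1

Yes, coprime (GCD = 1)


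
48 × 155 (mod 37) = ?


48 × 155 = 7440
7440 mod 37 = 3


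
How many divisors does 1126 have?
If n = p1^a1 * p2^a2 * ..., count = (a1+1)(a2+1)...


1126 = 2^1 × 563^1
d(1126) = (1+1) × (1+1) = 4

4 divisors


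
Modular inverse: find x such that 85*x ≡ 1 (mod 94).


Use the extended Euclidean algorithm on (94, 85); each row r = 94*s + 85*t:
r=94, s=1, t=0
r=85, s=0, t=1
q=1: r=9, s=1, t=-1   [94*(1) + 85*(-1) = 9]
q=9: r=4, s=-9, t=10   [94*(-9) + 85*(10) = 4]
q=2: r=1, s=19, t=-21   [94*(19) + 85*(-21) = 1]
q=4: r=0, s=-85, t=94   [94*(-85) + 85*(94) = 0]
GCD = 1 with t = -21, so 85*(-21) ≡ 1 (mod 94)
Inverse = -21 mod 94 = 73
Check: 85 * 73 = 6205 ≡ 1 (mod 94)

85^(-1) ≡ 73 (mod 94)


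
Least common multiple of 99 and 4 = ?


GCD(99, 4) = 1
LCM = 99*4/1 = 396/1 = 396

LCM = 396


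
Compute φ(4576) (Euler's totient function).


4576 = 2^5 × 11 × 13
Prime factors: 2, 11, 13
φ(4576) = 4576 × (1-1/2) × (1-1/11) × (1-1/13)
= 4576 × 1/2 × 10/11 × 12/13 = 1920

φ(4576) = 1920


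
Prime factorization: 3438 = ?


3438 / 2 = 1719
1719 / 3 = 573
573 / 3 = 191
191 / 191 = 1
3438 = 2 × 3^2 × 191


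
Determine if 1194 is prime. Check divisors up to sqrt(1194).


1194 / 2 = 597 (exact division)
1194 is NOT prime.

No, 1194 is not prime


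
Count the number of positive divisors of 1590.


1590 = 2^1 × 3^1 × 5^1 × 53^1
d(1590) = (1+1) × (1+1) × (1+1) × (1+1) = 16

16 divisors


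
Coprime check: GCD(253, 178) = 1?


Euclidean algorithm:
253 = 1 * 178 + 75
178 = 2 * 75 + 28
75 = 2 * 28 + 19
28 = 1 * 19 + 9
19 = 2 * 9 + 1
9 = 9 * 1 + 0
GCD(253, 178) = 1

Yes, coprime (GCD = 1)


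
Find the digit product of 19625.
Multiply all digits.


1 × 9 × 6 × 2 × 5 = 540


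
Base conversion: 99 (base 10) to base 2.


99 (base 10) = 99 (decimal)
99 (decimal) = 1100011 (base 2)


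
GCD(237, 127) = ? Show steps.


237 = 1 * 127 + 110
127 = 1 * 110 + 17
110 = 6 * 17 + 8
17 = 2 * 8 + 1
8 = 8 * 1 + 0
GCD = 1


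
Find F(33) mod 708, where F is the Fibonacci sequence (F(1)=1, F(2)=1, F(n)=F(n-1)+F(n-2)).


F(k) mod 708 for k=1..33:
1, 1, 2, 3, 5, 8, 13, 21, 34, 55, 89, 144, 233, 377, 610, 279, 181, 460, 641, 393, 326, 11, 337, 348, 685, 325, 302, 627, 221, 140, 361, 501, 154
F(33) mod 708 = 154


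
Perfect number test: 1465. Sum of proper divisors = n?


Proper divisors of 1465: 1, 5, 293
Sum = 1 + 5 + 293 = 299

No, 1465 is not perfect (299 ≠ 1465)


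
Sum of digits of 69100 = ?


6 + 9 + 1 + 0 + 0 = 16


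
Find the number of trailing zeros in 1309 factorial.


floor(1309/5) = 261
floor(1309/25) = 52
floor(1309/125) = 10
floor(1309/625) = 2
Total = 325

325 trailing zeros


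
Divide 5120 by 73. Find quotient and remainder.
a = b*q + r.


5120 = 73 * 70 + 10
Check: 5110 + 10 = 5120

q = 70, r = 10


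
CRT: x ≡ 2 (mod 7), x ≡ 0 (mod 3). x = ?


M = 7*3 = 21
M1 = M/7 = 3, M2 = M/3 = 7
M1^(-1) mod 7 = 5, M2^(-1) mod 3 = 1
x = 2*3*5 + 0*7*1 = 30
30 mod 21 = 9
Check: 9 mod 7 = 2 ✓, 9 mod 3 = 0 ✓

x ≡ 9 (mod 21)


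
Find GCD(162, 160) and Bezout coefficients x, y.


Tabular extended Euclidean (each row: r = 162*s + 160*t):
r=162, s=1, t=0
r=160, s=0, t=1
q=1: r=2, s=1, t=-1   [162*(1) + 160*(-1) = 2]
q=80: r=0, s=-80, t=81   [162*(-80) + 160*(81) = 0]
GCD = 2; from the row with r=2: x=1, y=-1
Check: 162*(1) + 160*(-1) = 162 - 160 = 2

GCD = 2, x = 1, y = -1


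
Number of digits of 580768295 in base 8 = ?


580768295 in base 8 = 4247351047
Number of digits = 10

10 digits (base 8)


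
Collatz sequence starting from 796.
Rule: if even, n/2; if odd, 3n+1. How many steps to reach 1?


796 → 398 → 199 → 598 → 299 → 898 → 449 → 1348 → 674 → 337 → 1012 → 506 → 253 → 760 → 380 → 190 → 95 → 286 → 143 → 430 → 215 → 646 → 323 → 970 → 485 → 1456 → 728 → 364 → 182 → 91 → 274 → 137 → 412 → 206 → 103 → 310 → 155 → 466 → 233 → 700 → 350 → 175 → 526 → 263 → 790 → 395 → 1186 → 593 → 1780 → 890 → 445 → 1336 → 668 → 334 → 167 → 502 → 251 → 754 → 377 → 1132 → 566 → 283 → 850 → 425 → 1276 → 638 → 319 → 958 → 479 → 1438 → 719 → 2158 → 1079 → 3238 → 1619 → 4858 → 2429 → 7288 → 3644 → 1822 → 911 → 2734 → 1367 → 4102 → 2051 → 6154 → 3077 → 9232 → 4616 → 2308 → 1154 → 577 → 1732 → 866 → 433 → 1300 → 650 → 325 → 976 → 488 → 244 → 122 → 61 → 184 → 92 → 46 → 23 → 70 → 35 → 106 → 53 → 160 → 80 → 40 → 20 → 10 → 5 → 16 → 8 → 4 → 2 → 1
Total steps = 121

121 steps


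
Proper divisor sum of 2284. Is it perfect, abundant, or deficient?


Proper divisors: 1, 2, 4, 571, 1142
Sum = 1 + 2 + 4 + 571 + 1142 = 1720
1720 < 2284 → deficient

s(2284) = 1720 (deficient)


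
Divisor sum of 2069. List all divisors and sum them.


Divisors of 2069: 1, 2069
Sum = 1 + 2069 = 2070

σ(2069) = 2070


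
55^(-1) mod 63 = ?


Use the extended Euclidean algorithm on (63, 55); each row r = 63*s + 55*t:
r=63, s=1, t=0
r=55, s=0, t=1
q=1: r=8, s=1, t=-1   [63*(1) + 55*(-1) = 8]
q=6: r=7, s=-6, t=7   [63*(-6) + 55*(7) = 7]
q=1: r=1, s=7, t=-8   [63*(7) + 55*(-8) = 1]
q=7: r=0, s=-55, t=63   [63*(-55) + 55*(63) = 0]
GCD = 1 with t = -8, so 55*(-8) ≡ 1 (mod 63)
Inverse = -8 mod 63 = 55
Check: 55 * 55 = 3025 ≡ 1 (mod 63)

55^(-1) ≡ 55 (mod 63)


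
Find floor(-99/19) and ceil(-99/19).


-99/19 = -5.2105
floor = -6
ceil = -5

floor = -6, ceil = -5


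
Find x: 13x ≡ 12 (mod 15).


GCD(13, 15) = 1, unique solution
a^(-1) mod 15 = 7
x = 7 * 12 mod 15 = 9

x ≡ 9 (mod 15)


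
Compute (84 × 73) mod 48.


84 × 73 = 6132
6132 mod 48 = 36


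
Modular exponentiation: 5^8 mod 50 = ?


5^1 mod 50 = 5
5^2 mod 50 = 25
5^3 mod 50 = 25
5^4 mod 50 = 25
5^5 mod 50 = 25
5^6 mod 50 = 25
5^7 mod 50 = 25
5^8 mod 50 = 25


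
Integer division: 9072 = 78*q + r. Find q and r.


9072 = 78 * 116 + 24
Check: 9048 + 24 = 9072

q = 116, r = 24


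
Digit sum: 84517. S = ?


8 + 4 + 5 + 1 + 7 = 25


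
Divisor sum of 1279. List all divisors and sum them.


Divisors of 1279: 1, 1279
Sum = 1 + 1279 = 1280

σ(1279) = 1280


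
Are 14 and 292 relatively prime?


Euclidean algorithm:
292 = 20 * 14 + 12
14 = 1 * 12 + 2
12 = 6 * 2 + 0
GCD(14, 292) = 2

No, not coprime (GCD = 2)


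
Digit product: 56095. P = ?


5 × 6 × 0 × 9 × 5 = 0


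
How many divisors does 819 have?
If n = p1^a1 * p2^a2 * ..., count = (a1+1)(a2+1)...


819 = 3^2 × 7^1 × 13^1
d(819) = (2+1) × (1+1) × (1+1) = 12

12 divisors


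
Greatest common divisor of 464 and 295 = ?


464 = 1 * 295 + 169
295 = 1 * 169 + 126
169 = 1 * 126 + 43
126 = 2 * 43 + 40
43 = 1 * 40 + 3
40 = 13 * 3 + 1
3 = 3 * 1 + 0
GCD = 1


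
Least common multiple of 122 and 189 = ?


GCD(122, 189) = 1
LCM = 122*189/1 = 23058/1 = 23058

LCM = 23058


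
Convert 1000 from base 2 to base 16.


1000 (base 2) = 8 (decimal)
8 (decimal) = 8 (base 16)


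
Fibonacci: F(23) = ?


Sequence: 1, 1, 2, 3, 5, 8, 13, 21, 34, 55, 89, 144, 233, 377, 610, 987, 1597, 2584, 4181, 6765, 10946, 17711, 28657
F(23) = 28657


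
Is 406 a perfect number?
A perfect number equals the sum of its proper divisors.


Proper divisors of 406: 1, 2, 7, 14, 29, 58, 203
Sum = 1 + 2 + 7 + 14 + 29 + 58 + 203 = 314

No, 406 is not perfect (314 ≠ 406)


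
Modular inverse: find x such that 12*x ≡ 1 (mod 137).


Use the extended Euclidean algorithm on (137, 12); each row r = 137*s + 12*t:
r=137, s=1, t=0
r=12, s=0, t=1
q=11: r=5, s=1, t=-11   [137*(1) + 12*(-11) = 5]
q=2: r=2, s=-2, t=23   [137*(-2) + 12*(23) = 2]
q=2: r=1, s=5, t=-57   [137*(5) + 12*(-57) = 1]
q=2: r=0, s=-12, t=137   [137*(-12) + 12*(137) = 0]
GCD = 1 with t = -57, so 12*(-57) ≡ 1 (mod 137)
Inverse = -57 mod 137 = 80
Check: 12 * 80 = 960 ≡ 1 (mod 137)

12^(-1) ≡ 80 (mod 137)


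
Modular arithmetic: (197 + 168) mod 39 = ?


197 + 168 = 365
365 mod 39 = 14


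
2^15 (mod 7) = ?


2^1 mod 7 = 2
2^2 mod 7 = 4
2^3 mod 7 = 1
2^4 mod 7 = 2
2^5 mod 7 = 4
2^6 mod 7 = 1
2^7 mod 7 = 2
2^8 mod 7 = 4
2^9 mod 7 = 1
2^10 mod 7 = 2
2^11 mod 7 = 4
2^12 mod 7 = 1
2^13 mod 7 = 2
2^14 mod 7 = 4
2^15 mod 7 = 1


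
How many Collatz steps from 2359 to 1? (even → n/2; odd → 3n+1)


2359 → 7078 → 3539 → 10618 → 5309 → 15928 → 7964 → 3982 → 1991 → 5974 → 2987 → 8962 → 4481 → 13444 → 6722 → 3361 → 10084 → 5042 → 2521 → 7564 → 3782 → 1891 → 5674 → 2837 → 8512 → 4256 → 2128 → 1064 → 532 → 266 → 133 → 400 → 200 → 100 → 50 → 25 → 76 → 38 → 19 → 58 → 29 → 88 → 44 → 22 → 11 → 34 → 17 → 52 → 26 → 13 → 40 → 20 → 10 → 5 → 16 → 8 → 4 → 2 → 1
Total steps = 58

58 steps


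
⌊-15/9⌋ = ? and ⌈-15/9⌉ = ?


-15/9 = -1.6667
floor = -2
ceil = -1

floor = -2, ceil = -1


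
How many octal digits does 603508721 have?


603508721 in base 8 = 4376147761
Number of digits = 10

10 digits (base 8)


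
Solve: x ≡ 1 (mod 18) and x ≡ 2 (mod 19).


M = 18*19 = 342
M1 = M/18 = 19, M2 = M/19 = 18
M1^(-1) mod 18 = 1, M2^(-1) mod 19 = 18
x = 1*19*1 + 2*18*18 = 667
667 mod 342 = 325
Check: 325 mod 18 = 1 ✓, 325 mod 19 = 2 ✓

x ≡ 325 (mod 342)


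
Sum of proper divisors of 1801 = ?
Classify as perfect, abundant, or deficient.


Proper divisors: 1
Sum = 1 = 1
1 < 1801 → deficient

s(1801) = 1 (deficient)


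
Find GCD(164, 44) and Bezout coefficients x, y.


Tabular extended Euclidean (each row: r = 164*s + 44*t):
r=164, s=1, t=0
r=44, s=0, t=1
q=3: r=32, s=1, t=-3   [164*(1) + 44*(-3) = 32]
q=1: r=12, s=-1, t=4   [164*(-1) + 44*(4) = 12]
q=2: r=8, s=3, t=-11   [164*(3) + 44*(-11) = 8]
q=1: r=4, s=-4, t=15   [164*(-4) + 44*(15) = 4]
q=2: r=0, s=11, t=-41   [164*(11) + 44*(-41) = 0]
GCD = 4; from the row with r=4: x=-4, y=15
Check: 164*(-4) + 44*(15) = -656 + 660 = 4

GCD = 4, x = -4, y = 15


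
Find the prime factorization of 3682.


3682 / 2 = 1841
1841 / 7 = 263
263 / 263 = 1
3682 = 2 × 7 × 263


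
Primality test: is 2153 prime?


Check divisors up to sqrt(2153) = 46.4004
No divisors found.
2153 is prime.

Yes, 2153 is prime


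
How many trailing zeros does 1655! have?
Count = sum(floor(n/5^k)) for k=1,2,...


floor(1655/5) = 331
floor(1655/25) = 66
floor(1655/125) = 13
floor(1655/625) = 2
Total = 412

412 trailing zeros


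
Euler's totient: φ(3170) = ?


3170 = 2 × 5 × 317
Prime factors: 2, 5, 317
φ(3170) = 3170 × (1-1/2) × (1-1/5) × (1-1/317)
= 3170 × 1/2 × 4/5 × 316/317 = 1264

φ(3170) = 1264


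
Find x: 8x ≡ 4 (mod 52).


GCD(8, 52) = 4 divides 4
Divide: 2x ≡ 1 (mod 13)
x ≡ 7 (mod 13)


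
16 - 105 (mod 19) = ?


16 - 105 = -89
-89 mod 19 = 6


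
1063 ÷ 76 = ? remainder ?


1063 = 76 * 13 + 75
Check: 988 + 75 = 1063

q = 13, r = 75


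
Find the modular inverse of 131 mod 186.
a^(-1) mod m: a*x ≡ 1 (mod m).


Use the extended Euclidean algorithm on (186, 131); each row r = 186*s + 131*t:
r=186, s=1, t=0
r=131, s=0, t=1
q=1: r=55, s=1, t=-1   [186*(1) + 131*(-1) = 55]
q=2: r=21, s=-2, t=3   [186*(-2) + 131*(3) = 21]
q=2: r=13, s=5, t=-7   [186*(5) + 131*(-7) = 13]
q=1: r=8, s=-7, t=10   [186*(-7) + 131*(10) = 8]
q=1: r=5, s=12, t=-17   [186*(12) + 131*(-17) = 5]
q=1: r=3, s=-19, t=27   [186*(-19) + 131*(27) = 3]
q=1: r=2, s=31, t=-44   [186*(31) + 131*(-44) = 2]
q=1: r=1, s=-50, t=71   [186*(-50) + 131*(71) = 1]
q=2: r=0, s=131, t=-186   [186*(131) + 131*(-186) = 0]
GCD = 1 with t = 71, so 131*(71) ≡ 1 (mod 186)
Inverse = 71 mod 186 = 71
Check: 131 * 71 = 9301 ≡ 1 (mod 186)

131^(-1) ≡ 71 (mod 186)


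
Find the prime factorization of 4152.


4152 / 2 = 2076
2076 / 2 = 1038
1038 / 2 = 519
519 / 3 = 173
173 / 173 = 1
4152 = 2^3 × 3 × 173


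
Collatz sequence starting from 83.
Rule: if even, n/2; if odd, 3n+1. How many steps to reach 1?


83 → 250 → 125 → 376 → 188 → 94 → 47 → 142 → 71 → 214 → 107 → 322 → 161 → 484 → 242 → 121 → 364 → 182 → 91 → 274 → 137 → 412 → 206 → 103 → 310 → 155 → 466 → 233 → 700 → 350 → 175 → 526 → 263 → 790 → 395 → 1186 → 593 → 1780 → 890 → 445 → 1336 → 668 → 334 → 167 → 502 → 251 → 754 → 377 → 1132 → 566 → 283 → 850 → 425 → 1276 → 638 → 319 → 958 → 479 → 1438 → 719 → 2158 → 1079 → 3238 → 1619 → 4858 → 2429 → 7288 → 3644 → 1822 → 911 → 2734 → 1367 → 4102 → 2051 → 6154 → 3077 → 9232 → 4616 → 2308 → 1154 → 577 → 1732 → 866 → 433 → 1300 → 650 → 325 → 976 → 488 → 244 → 122 → 61 → 184 → 92 → 46 → 23 → 70 → 35 → 106 → 53 → 160 → 80 → 40 → 20 → 10 → 5 → 16 → 8 → 4 → 2 → 1
Total steps = 110

110 steps


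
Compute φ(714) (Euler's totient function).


714 = 2 × 3 × 7 × 17
Prime factors: 2, 3, 7, 17
φ(714) = 714 × (1-1/2) × (1-1/3) × (1-1/7) × (1-1/17)
= 714 × 1/2 × 2/3 × 6/7 × 16/17 = 192

φ(714) = 192


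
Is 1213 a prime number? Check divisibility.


Check divisors up to sqrt(1213) = 34.8281
No divisors found.
1213 is prime.

Yes, 1213 is prime


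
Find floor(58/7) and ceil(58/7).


58/7 = 8.2857
floor = 8
ceil = 9

floor = 8, ceil = 9


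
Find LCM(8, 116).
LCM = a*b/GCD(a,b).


GCD(8, 116) = 4
LCM = 8*116/4 = 928/4 = 232

LCM = 232


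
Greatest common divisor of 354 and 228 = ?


354 = 1 * 228 + 126
228 = 1 * 126 + 102
126 = 1 * 102 + 24
102 = 4 * 24 + 6
24 = 4 * 6 + 0
GCD = 6


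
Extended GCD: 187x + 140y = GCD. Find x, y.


Tabular extended Euclidean (each row: r = 187*s + 140*t):
r=187, s=1, t=0
r=140, s=0, t=1
q=1: r=47, s=1, t=-1   [187*(1) + 140*(-1) = 47]
q=2: r=46, s=-2, t=3   [187*(-2) + 140*(3) = 46]
q=1: r=1, s=3, t=-4   [187*(3) + 140*(-4) = 1]
q=46: r=0, s=-140, t=187   [187*(-140) + 140*(187) = 0]
GCD = 1; from the row with r=1: x=3, y=-4
Check: 187*(3) + 140*(-4) = 561 - 560 = 1

GCD = 1, x = 3, y = -4


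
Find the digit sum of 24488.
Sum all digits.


2 + 4 + 4 + 8 + 8 = 26


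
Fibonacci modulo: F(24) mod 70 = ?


F(k) mod 70 for k=1..24:
1, 1, 2, 3, 5, 8, 13, 21, 34, 55, 19, 4, 23, 27, 50, 7, 57, 64, 51, 45, 26, 1, 27, 28
F(24) mod 70 = 28


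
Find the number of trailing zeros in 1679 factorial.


floor(1679/5) = 335
floor(1679/25) = 67
floor(1679/125) = 13
floor(1679/625) = 2
Total = 417

417 trailing zeros


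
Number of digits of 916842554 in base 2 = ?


916842554 in base 2 = 110110101001011110100000111010
Number of digits = 30

30 digits (base 2)


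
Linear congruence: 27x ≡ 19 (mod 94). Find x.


GCD(27, 94) = 1, unique solution
a^(-1) mod 94 = 7
x = 7 * 19 mod 94 = 39

x ≡ 39 (mod 94)


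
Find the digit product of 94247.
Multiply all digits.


9 × 4 × 2 × 4 × 7 = 2016


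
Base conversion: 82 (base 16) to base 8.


82 (base 16) = 130 (decimal)
130 (decimal) = 202 (base 8)


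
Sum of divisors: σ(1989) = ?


Divisors of 1989: 1, 3, 9, 13, 17, 39, 51, 117, 153, 221, 663, 1989
Sum = 1 + 3 + 9 + 13 + 17 + 39 + 51 + 117 + 153 + 221 + 663 + 1989 = 3276

σ(1989) = 3276


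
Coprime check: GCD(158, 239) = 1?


Euclidean algorithm:
239 = 1 * 158 + 81
158 = 1 * 81 + 77
81 = 1 * 77 + 4
77 = 19 * 4 + 1
4 = 4 * 1 + 0
GCD(158, 239) = 1

Yes, coprime (GCD = 1)


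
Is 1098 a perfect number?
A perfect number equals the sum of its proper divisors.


Proper divisors of 1098: 1, 2, 3, 6, 9, 18, 61, 122, 183, 366, 549
Sum = 1 + 2 + 3 + 6 + 9 + 18 + 61 + 122 + 183 + 366 + 549 = 1320

No, 1098 is not perfect (1320 ≠ 1098)


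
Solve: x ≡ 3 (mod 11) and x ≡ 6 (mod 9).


M = 11*9 = 99
M1 = M/11 = 9, M2 = M/9 = 11
M1^(-1) mod 11 = 5, M2^(-1) mod 9 = 5
x = 3*9*5 + 6*11*5 = 465
465 mod 99 = 69
Check: 69 mod 11 = 3 ✓, 69 mod 9 = 6 ✓

x ≡ 69 (mod 99)


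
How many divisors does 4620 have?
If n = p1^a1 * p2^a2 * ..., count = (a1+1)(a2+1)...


4620 = 2^2 × 3^1 × 5^1 × 7^1 × 11^1
d(4620) = (2+1) × (1+1) × (1+1) × (1+1) × (1+1) = 48

48 divisors


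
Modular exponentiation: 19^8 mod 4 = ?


19^1 mod 4 = 3
19^2 mod 4 = 1
19^3 mod 4 = 3
19^4 mod 4 = 1
19^5 mod 4 = 3
19^6 mod 4 = 1
19^7 mod 4 = 3
19^8 mod 4 = 1


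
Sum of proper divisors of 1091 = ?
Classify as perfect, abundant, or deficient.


Proper divisors: 1
Sum = 1 = 1
1 < 1091 → deficient

s(1091) = 1 (deficient)


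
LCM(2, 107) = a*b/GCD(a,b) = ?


GCD(2, 107) = 1
LCM = 2*107/1 = 214/1 = 214

LCM = 214


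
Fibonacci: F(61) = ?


Sequence: 1, 1, 2, 3, 5, 8, 13, 21, 34, 55, 89, 144, 233, 377, 610, 987, 1597, 2584, 4181, 6765, 10946, 17711, 28657, 46368, 75025, 121393, 196418, 317811, 514229, 832040, 1346269, 2178309, 3524578, 5702887, 9227465, 14930352, 24157817, 39088169, 63245986, 102334155, 165580141, 267914296, 433494437, 701408733, 1134903170, 1836311903, 2971215073, 4807526976, 7778742049, 12586269025, 20365011074, 32951280099, 53316291173, 86267571272, 139583862445, 225851433717, 365435296162, 591286729879, 956722026041, 1548008755920, 2504730781961
F(61) = 2504730781961


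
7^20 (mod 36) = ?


7^1 mod 36 = 7
7^2 mod 36 = 13
7^3 mod 36 = 19
7^4 mod 36 = 25
7^5 mod 36 = 31
7^6 mod 36 = 1
7^7 mod 36 = 7
7^8 mod 36 = 13
7^9 mod 36 = 19
7^10 mod 36 = 25
7^11 mod 36 = 31
7^12 mod 36 = 1
7^13 mod 36 = 7
7^14 mod 36 = 13
7^15 mod 36 = 19
7^16 mod 36 = 25
7^17 mod 36 = 31
7^18 mod 36 = 1
7^19 mod 36 = 7
7^20 mod 36 = 13


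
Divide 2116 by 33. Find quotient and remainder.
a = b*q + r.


2116 = 33 * 64 + 4
Check: 2112 + 4 = 2116

q = 64, r = 4


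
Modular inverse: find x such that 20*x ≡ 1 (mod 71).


Use the extended Euclidean algorithm on (71, 20); each row r = 71*s + 20*t:
r=71, s=1, t=0
r=20, s=0, t=1
q=3: r=11, s=1, t=-3   [71*(1) + 20*(-3) = 11]
q=1: r=9, s=-1, t=4   [71*(-1) + 20*(4) = 9]
q=1: r=2, s=2, t=-7   [71*(2) + 20*(-7) = 2]
q=4: r=1, s=-9, t=32   [71*(-9) + 20*(32) = 1]
q=2: r=0, s=20, t=-71   [71*(20) + 20*(-71) = 0]
GCD = 1 with t = 32, so 20*(32) ≡ 1 (mod 71)
Inverse = 32 mod 71 = 32
Check: 20 * 32 = 640 ≡ 1 (mod 71)

20^(-1) ≡ 32 (mod 71)


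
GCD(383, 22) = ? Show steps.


383 = 17 * 22 + 9
22 = 2 * 9 + 4
9 = 2 * 4 + 1
4 = 4 * 1 + 0
GCD = 1


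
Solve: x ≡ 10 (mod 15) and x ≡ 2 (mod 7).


M = 15*7 = 105
M1 = M/15 = 7, M2 = M/7 = 15
M1^(-1) mod 15 = 13, M2^(-1) mod 7 = 1
x = 10*7*13 + 2*15*1 = 940
940 mod 105 = 100
Check: 100 mod 15 = 10 ✓, 100 mod 7 = 2 ✓

x ≡ 100 (mod 105)


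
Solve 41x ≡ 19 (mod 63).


GCD(41, 63) = 1, unique solution
a^(-1) mod 63 = 20
x = 20 * 19 mod 63 = 2

x ≡ 2 (mod 63)


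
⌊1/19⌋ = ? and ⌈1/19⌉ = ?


1/19 = 0.0526
floor = 0
ceil = 1

floor = 0, ceil = 1


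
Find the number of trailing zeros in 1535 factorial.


floor(1535/5) = 307
floor(1535/25) = 61
floor(1535/125) = 12
floor(1535/625) = 2
Total = 382

382 trailing zeros


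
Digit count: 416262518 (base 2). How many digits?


416262518 in base 2 = 11000110011111010100101110110
Number of digits = 29

29 digits (base 2)


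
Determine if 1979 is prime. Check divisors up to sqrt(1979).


Check divisors up to sqrt(1979) = 44.4860
No divisors found.
1979 is prime.

Yes, 1979 is prime


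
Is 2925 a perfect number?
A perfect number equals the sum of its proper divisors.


Proper divisors of 2925: 1, 3, 5, 9, 13, 15, 25, 39, 45, 65, 75, 117, 195, 225, 325, 585, 975
Sum = 1 + 3 + 5 + 9 + 13 + 15 + 25 + 39 + 45 + 65 + 75 + 117 + 195 + 225 + 325 + 585 + 975 = 2717

No, 2925 is not perfect (2717 ≠ 2925)


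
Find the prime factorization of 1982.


1982 / 2 = 991
991 / 991 = 1
1982 = 2 × 991


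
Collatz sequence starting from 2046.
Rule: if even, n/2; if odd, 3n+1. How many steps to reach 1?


2046 → 1023 → 3070 → 1535 → 4606 → 2303 → 6910 → 3455 → 10366 → 5183 → 15550 → 7775 → 23326 → 11663 → 34990 → 17495 → 52486 → 26243 → 78730 → 39365 → 118096 → 59048 → 29524 → 14762 → 7381 → 22144 → 11072 → 5536 → 2768 → 1384 → 692 → 346 → 173 → 520 → 260 → 130 → 65 → 196 → 98 → 49 → 148 → 74 → 37 → 112 → 56 → 28 → 14 → 7 → 22 → 11 → 34 → 17 → 52 → 26 → 13 → 40 → 20 → 10 → 5 → 16 → 8 → 4 → 2 → 1
Total steps = 63

63 steps


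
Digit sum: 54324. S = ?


5 + 4 + 3 + 2 + 4 = 18


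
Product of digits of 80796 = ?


8 × 0 × 7 × 9 × 6 = 0


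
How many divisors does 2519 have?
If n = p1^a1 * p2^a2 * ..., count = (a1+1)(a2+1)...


2519 = 11^1 × 229^1
d(2519) = (1+1) × (1+1) = 4

4 divisors


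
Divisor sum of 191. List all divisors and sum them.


Divisors of 191: 1, 191
Sum = 1 + 191 = 192

σ(191) = 192


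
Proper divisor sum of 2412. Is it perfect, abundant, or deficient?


Proper divisors: 1, 2, 3, 4, 6, 9, 12, 18, 36, 67, 134, 201, 268, 402, 603, 804, 1206
Sum = 1 + 2 + 3 + 4 + 6 + 9 + 12 + 18 + 36 + 67 + 134 + 201 + 268 + 402 + 603 + 804 + 1206 = 3776
3776 > 2412 → abundant

s(2412) = 3776 (abundant)
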